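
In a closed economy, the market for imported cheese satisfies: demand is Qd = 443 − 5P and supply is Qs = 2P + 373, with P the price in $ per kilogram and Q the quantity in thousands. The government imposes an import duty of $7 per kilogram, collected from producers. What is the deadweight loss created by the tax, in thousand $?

Without the tax, 443 − 5P = 2P + 373 gives 7P = 70, so P* = $10 and Q* = 393.
With the tax collected from producers, supply shifts: Qs = 2(P − 7) + 373.
New equilibrium: consumers pay $12, producers receive $5, Q = 383. (Wedge: Pb − Ps = 7.)
Quantity falls by |ΔQ| = |393 − 383| = 10.
DWL = ½ · t · |ΔQ| = ½ · 7 · 10 = $35.

Deadweight loss = $35 thousand.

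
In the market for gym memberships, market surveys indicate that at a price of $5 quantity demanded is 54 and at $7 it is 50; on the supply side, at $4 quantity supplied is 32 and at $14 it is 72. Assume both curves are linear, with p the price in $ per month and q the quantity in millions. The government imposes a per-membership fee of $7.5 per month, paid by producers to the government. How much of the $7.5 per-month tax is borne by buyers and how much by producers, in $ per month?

Buyers bear $5 per month; producers bear $2.5 per month.

Demand slope: (50 − 54)/(7 − 5) = -2, so qd = 64 − 2p.
Supply slope: (72 − 32)/(14 − 4) = 4, so qs = 4p + 16.
Without the tax, 64 − 2p = 4p + 16 gives 6p = 48, so p* = $8 and q* = 48.
With the tax collected from producers, supply shifts: qs = 4(p − 7.5) + 16.
Solving gives q = 38 with buyers paying $13 and producers receiving $5.5 (the $7.5 wedge).
Burden on buyers: $5; on producers: $2.5. (They sum to $7.5.)
The less price-elastic side of the market bears the larger share of a per-unit tax.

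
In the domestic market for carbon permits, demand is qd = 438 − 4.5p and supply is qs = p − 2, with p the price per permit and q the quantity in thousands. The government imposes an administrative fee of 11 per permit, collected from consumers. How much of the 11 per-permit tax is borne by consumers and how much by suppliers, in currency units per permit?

Before the tax: set 438 − 4.5p = p − 2 → p* = 80, q* = 78.
With the tax collected from consumers, demand (in seller-price terms) shifts: qd = 438 − 4.5(p + 11).
New equilibrium: consumers pay 82, suppliers receive 71, q = 69. (Wedge: pb − ps = 11.)
Burden on consumers: 2; on suppliers: 9. (They sum to 11.)

Consumers bear 2 per permit; suppliers bear 9 per permit.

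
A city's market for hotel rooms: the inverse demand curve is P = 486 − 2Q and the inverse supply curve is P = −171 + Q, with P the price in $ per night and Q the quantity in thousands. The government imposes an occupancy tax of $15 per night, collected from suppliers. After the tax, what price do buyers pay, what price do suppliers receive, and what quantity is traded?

Buyers pay $58; suppliers receive $43; quantity = 214.

Inverting to Q(P) form: Qd = 243 − 0.5P; Qs = P + 171.
Before the tax: set 243 − 0.5P = P + 171 → P* = $48, Q* = 219.
With the tax collected from suppliers, supply shifts: Qs = (P − 15) + 171.
New equilibrium: buyers pay $58, suppliers receive $43, Q = 214. (Wedge: Pb − Ps = 15.)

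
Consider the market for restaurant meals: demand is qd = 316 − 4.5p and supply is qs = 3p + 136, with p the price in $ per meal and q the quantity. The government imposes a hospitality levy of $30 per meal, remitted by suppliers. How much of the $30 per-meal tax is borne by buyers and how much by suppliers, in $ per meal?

Before the tax: set 316 − 4.5p = 3p + 136 → p* = $24, q* = 208.
With the tax collected from suppliers, supply shifts: qs = 3(p − 30) + 136.
Solving gives q = 154 with buyers paying $36 and suppliers receiving $6 (the $30 wedge).
Burden on buyers: $12; on suppliers: $18. (They sum to $30.)

Buyers bear $12 per meal; suppliers bear $18 per meal.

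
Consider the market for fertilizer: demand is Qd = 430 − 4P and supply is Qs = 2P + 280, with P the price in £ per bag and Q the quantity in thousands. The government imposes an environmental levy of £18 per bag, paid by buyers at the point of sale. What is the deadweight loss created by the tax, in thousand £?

Deadweight loss = £216 thousand.

Before the tax: set 430 − 4P = 2P + 280 → P* = £25, Q* = 330.
With the tax collected from buyers, demand (in seller-price terms) shifts: Qd = 430 − 4(P + 18).
Solving gives Q = 306 with buyers paying £31 and sellers receiving £13 (the £18 wedge).
Quantity falls by |ΔQ| = |330 − 306| = 24.
DWL = ½ · t · |ΔQ| = ½ · 18 · 24 = £216.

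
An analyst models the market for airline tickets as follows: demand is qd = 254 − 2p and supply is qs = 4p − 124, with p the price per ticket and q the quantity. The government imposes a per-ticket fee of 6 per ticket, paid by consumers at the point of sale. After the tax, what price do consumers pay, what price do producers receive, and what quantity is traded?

Consumers pay 67; producers receive 61; quantity = 120.

Before the tax: set 254 − 2p = 4p − 124 → p* = 63, q* = 128.
With the tax collected from consumers, demand (in seller-price terms) shifts: qd = 254 − 2(p + 6).
New equilibrium: consumers pay 67, producers receive 61, q = 120. (Wedge: pb − ps = 6.)
The less price-elastic side of the market bears the larger share of a per-unit tax.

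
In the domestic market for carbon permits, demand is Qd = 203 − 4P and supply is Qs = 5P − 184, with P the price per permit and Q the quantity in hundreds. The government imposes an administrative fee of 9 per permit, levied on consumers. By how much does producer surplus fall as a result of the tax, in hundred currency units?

Without the tax, 203 − 4P = 5P − 184 gives 9P = 387, so P* = 43 and Q* = 31.
With the tax collected from consumers, demand (in seller-price terms) shifts: Qd = 203 − 4(P + 9).
New equilibrium: consumers pay 48, producers receive 39, Q = 11. (Wedge: Pb − Ps = 9.)
ΔPS is the trapezoid between Q = 11 and Q = 31 of height 4: ½ · (31 + 11) · 4 = 84.

Producer surplus falls by 84 hundred.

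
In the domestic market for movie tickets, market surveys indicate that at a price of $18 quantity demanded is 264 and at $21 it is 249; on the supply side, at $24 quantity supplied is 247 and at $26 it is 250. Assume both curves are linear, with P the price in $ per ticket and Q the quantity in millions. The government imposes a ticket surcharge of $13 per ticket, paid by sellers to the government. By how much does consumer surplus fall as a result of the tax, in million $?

Consumer surplus falls by $709.5 million.

Demand slope: (249 − 264)/(21 − 18) = -5, so Qd = 354 − 5P.
Supply slope: (250 − 247)/(26 − 24) = 1.5, so Qs = 1.5P + 211.
Without the tax, 354 − 5P = 1.5P + 211 gives 6.5P = 143, so P* = $22 and Q* = 244.
With the tax collected from sellers, supply shifts: Qs = 1.5(P − 13) + 211.
New equilibrium: consumers pay $25, sellers receive $12, Q = 229. (Wedge: Pb − Ps = 13.)
ΔCS is the trapezoid between Q = 229 and Q = 244 of height $3: ½ · (244 + 229) · 3 = $709.5.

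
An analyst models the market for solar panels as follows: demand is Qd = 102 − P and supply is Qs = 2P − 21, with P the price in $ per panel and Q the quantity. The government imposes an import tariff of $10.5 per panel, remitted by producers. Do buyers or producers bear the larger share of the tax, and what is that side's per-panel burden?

Buyers bear the larger share: $7 per panel.

Before the tax: set 102 − P = 2P − 21 → P* = $41, Q* = 61.
With the tax collected from producers, supply shifts: Qs = 2(P − 10.5) − 21.
New equilibrium: buyers pay $48, producers receive $37.5, Q = 54. (Wedge: Pb − Ps = 10.5.)
Per-panel burden: buyers $7, producers $3.5.
Buyers take the larger share because demand is less price-elastic here (demand slope 1 vs supply slope 2).
The less price-elastic side of the market bears the larger share of a per-unit tax.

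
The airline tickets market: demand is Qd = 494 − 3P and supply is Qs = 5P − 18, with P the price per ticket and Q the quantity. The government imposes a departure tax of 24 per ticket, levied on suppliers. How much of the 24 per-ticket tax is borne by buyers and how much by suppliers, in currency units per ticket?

Buyers bear 15 per ticket; suppliers bear 9 per ticket.

Without the tax, 494 − 3P = 5P − 18 gives 8P = 512, so P* = 64 and Q* = 302.
With the tax collected from suppliers, supply shifts: Qs = 5(P − 24) − 18.
Solving gives Q = 257 with buyers paying 79 and suppliers receiving 55 (the 24 wedge).
Burden on buyers: 15; on suppliers: 9. (They sum to 24.)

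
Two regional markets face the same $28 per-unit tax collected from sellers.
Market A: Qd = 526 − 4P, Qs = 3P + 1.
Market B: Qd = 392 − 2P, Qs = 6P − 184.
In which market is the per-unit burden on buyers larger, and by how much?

Market A: pre-tax P* = $75, Q* = 226; post-tax Q = 178; per-unit burden on buyers = $12.
Market B: pre-tax P* = $72, Q* = 248; post-tax Q = 206; per-unit burden on buyers = $21.
Difference: $12 vs $21 → market B is larger by $9.

Market B, by $9.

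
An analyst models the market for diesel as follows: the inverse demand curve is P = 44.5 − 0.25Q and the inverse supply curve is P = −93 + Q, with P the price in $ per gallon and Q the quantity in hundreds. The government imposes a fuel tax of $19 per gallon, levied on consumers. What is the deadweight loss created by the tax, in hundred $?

Deadweight loss = $144.4 hundred.

Inverting to Q(P) form: Qd = 178 − 4P; Qs = P + 93.
Without the tax, 178 − 4P = P + 93 gives 5P = 85, so P* = $17 and Q* = 110.
With the tax collected from consumers, demand (in seller-price terms) shifts: Qd = 178 − 4(P + 19).
Solving gives Q = 94.8 with consumers paying $20.8 and producers receiving $1.8 (the $19 wedge).
Quantity falls by |ΔQ| = |110 − 94.8| = 15.2.
DWL = ½ · t · |ΔQ| = ½ · 19 · 15.2 = $144.4.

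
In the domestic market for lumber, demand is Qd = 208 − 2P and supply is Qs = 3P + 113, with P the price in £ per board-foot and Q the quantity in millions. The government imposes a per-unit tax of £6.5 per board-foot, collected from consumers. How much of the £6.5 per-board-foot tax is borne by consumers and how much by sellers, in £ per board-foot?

Without the tax, 208 − 2P = 3P + 113 gives 5P = 95, so P* = £19 and Q* = 170.
With the tax collected from consumers, demand (in seller-price terms) shifts: Qd = 208 − 2(P + 6.5).
New equilibrium: consumers pay £22.9, sellers receive £16.4, Q = 162.2. (Wedge: Pb − Ps = 6.5.)
Burden on consumers: £3.9; on sellers: £2.6. (They sum to £6.5.)

Consumers bear £3.9 per board-foot; sellers bear £2.6 per board-foot.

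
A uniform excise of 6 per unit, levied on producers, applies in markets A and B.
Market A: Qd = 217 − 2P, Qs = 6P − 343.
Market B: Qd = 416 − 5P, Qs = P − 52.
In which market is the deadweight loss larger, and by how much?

Market A: pre-tax P* = 70, Q* = 77; post-tax Q = 68; deadweight loss = 27.
Market B: pre-tax P* = 78, Q* = 26; post-tax Q = 21; deadweight loss = 15.
Difference: 27 vs 15 → market A is larger by 12.

Market A, by 12.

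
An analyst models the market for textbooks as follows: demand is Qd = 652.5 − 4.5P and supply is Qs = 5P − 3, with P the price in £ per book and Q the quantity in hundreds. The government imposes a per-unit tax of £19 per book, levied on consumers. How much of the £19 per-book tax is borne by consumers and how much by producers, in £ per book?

Before the tax: set 652.5 − 4.5P = 5P − 3 → P* = £69, Q* = 342.
With the tax collected from consumers, demand (in seller-price terms) shifts: Qd = 652.5 − 4.5(P + 19).
Solving gives Q = 297 with consumers paying £79 and producers receiving £60 (the £19 wedge).
Burden on consumers: £10; on producers: £9. (They sum to £19.)

Consumers bear £10 per book; producers bear £9 per book.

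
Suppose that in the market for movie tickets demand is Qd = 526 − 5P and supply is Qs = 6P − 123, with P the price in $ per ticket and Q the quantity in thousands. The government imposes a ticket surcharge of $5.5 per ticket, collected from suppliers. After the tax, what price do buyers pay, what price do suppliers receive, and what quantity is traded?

Buyers pay $62; suppliers receive $56.5; quantity = 216.

Before the tax: set 526 − 5P = 6P − 123 → P* = $59, Q* = 231.
With the tax collected from suppliers, supply shifts: Qs = 6(P − 5.5) − 123.
New equilibrium: buyers pay $62, suppliers receive $56.5, Q = 216. (Wedge: Pb − Ps = 5.5.)
The less price-elastic side of the market bears the larger share of a per-unit tax.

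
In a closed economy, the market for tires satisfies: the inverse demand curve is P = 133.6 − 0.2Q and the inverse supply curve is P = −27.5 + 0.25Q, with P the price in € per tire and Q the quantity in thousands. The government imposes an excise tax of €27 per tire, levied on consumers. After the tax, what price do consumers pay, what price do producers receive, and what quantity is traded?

Inverting to Q(P) form: Qd = 668 − 5P; Qs = 4P + 110.
Before the tax: set 668 − 5P = 4P + 110 → P* = €62, Q* = 358.
With the tax collected from consumers, demand (in seller-price terms) shifts: Qd = 668 − 5(P + 27).
Solving gives Q = 298 with consumers paying €74 and producers receiving €47 (the €27 wedge).
The less price-elastic side of the market bears the larger share of a per-unit tax.

Consumers pay €74; producers receive €47; quantity = 298.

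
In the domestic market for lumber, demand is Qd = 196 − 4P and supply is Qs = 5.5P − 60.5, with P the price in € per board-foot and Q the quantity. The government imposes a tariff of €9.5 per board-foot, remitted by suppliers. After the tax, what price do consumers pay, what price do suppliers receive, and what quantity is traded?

Consumers pay €32.5; suppliers receive €23; quantity = 66.

Before the tax: set 196 − 4P = 5.5P − 60.5 → P* = €27, Q* = 88.
With the tax collected from suppliers, supply shifts: Qs = 5.5(P − 9.5) − 60.5.
New equilibrium: consumers pay €32.5, suppliers receive €23, Q = 66. (Wedge: Pb − Ps = 9.5.)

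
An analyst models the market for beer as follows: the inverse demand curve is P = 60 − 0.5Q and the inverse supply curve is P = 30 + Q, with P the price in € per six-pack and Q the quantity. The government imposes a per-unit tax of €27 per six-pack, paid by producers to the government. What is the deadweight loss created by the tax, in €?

Rewrite in direct form: Qd = 120 − 2P and Qs = P − 30.
Without the tax, 120 − 2P = P − 30 gives 3P = 150, so P* = €50 and Q* = 20.
With the tax collected from producers, supply shifts: Qs = (P − 27) − 30.
Solving gives Q = 2 with buyers paying €59 and producers receiving €32 (the €27 wedge).
Quantity falls by |ΔQ| = |20 − 2| = 18.
DWL = ½ · t · |ΔQ| = ½ · 27 · 18 = €243.

Deadweight loss = €243.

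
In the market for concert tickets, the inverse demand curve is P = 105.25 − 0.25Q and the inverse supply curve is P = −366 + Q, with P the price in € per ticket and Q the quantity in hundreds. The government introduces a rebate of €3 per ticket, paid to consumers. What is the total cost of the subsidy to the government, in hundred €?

Rewrite in direct form: Qd = 421 − 4P and Qs = P + 366.
Without the subsidy, 421 − 4P = P + 366 gives 5P = 55, so P* = €11 and Q* = 377.
With a per-unit subsidy paid to consumers, each effectively pays P − 3, so demand becomes Qd = 421 − 4(P − 3).
New equilibrium: consumers pay €10.4, sellers receive €13.4, Q = 379.4. (Wedge: Pb − Ps = −3.)
Outlay = t · Q = 3 · 379.4 = €1138.2.

Government outlay = €1138.2 hundred.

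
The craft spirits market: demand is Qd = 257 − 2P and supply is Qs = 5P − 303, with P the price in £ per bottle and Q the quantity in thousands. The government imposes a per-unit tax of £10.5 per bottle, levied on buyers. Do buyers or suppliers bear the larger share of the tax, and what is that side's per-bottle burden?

Buyers bear the larger share: £7.5 per bottle.

Without the tax, 257 − 2P = 5P − 303 gives 7P = 560, so P* = £80 and Q* = 97.
With the tax collected from buyers, demand (in seller-price terms) shifts: Qd = 257 − 2(P + 10.5).
New equilibrium: buyers pay £87.5, suppliers receive £77, Q = 82. (Wedge: Pb − Ps = 10.5.)
Per-bottle burden: buyers £7.5, suppliers £3.
Buyers take the larger share because demand is less price-elastic here (demand slope 2 vs supply slope 5).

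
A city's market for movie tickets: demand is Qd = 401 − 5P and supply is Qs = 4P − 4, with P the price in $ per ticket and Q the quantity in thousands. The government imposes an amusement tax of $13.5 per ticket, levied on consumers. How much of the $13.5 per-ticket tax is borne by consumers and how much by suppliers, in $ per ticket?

Before the tax: set 401 − 5P = 4P − 4 → P* = $45, Q* = 176.
With the tax collected from consumers, demand (in seller-price terms) shifts: Qd = 401 − 5(P + 13.5).
New equilibrium: consumers pay $51, suppliers receive $37.5, Q = 146. (Wedge: Pb − Ps = 13.5.)
Burden on consumers: $6; on suppliers: $7.5. (They sum to $13.5.)
The less price-elastic side of the market bears the larger share of a per-unit tax.

Consumers bear $6 per ticket; suppliers bear $7.5 per ticket.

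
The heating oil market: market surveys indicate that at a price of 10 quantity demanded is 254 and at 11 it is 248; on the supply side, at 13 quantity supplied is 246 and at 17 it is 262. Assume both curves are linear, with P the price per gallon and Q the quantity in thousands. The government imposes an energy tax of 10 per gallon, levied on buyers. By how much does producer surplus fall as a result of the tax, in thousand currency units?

Demand slope: (248 − 254)/(11 − 10) = -6, so Qd = 314 − 6P.
Supply slope: (262 − 246)/(17 − 13) = 4, so Qs = 4P + 194.
Without the tax, 314 − 6P = 4P + 194 gives 10P = 120, so P* = 12 and Q* = 242.
With the tax collected from buyers, demand (in seller-price terms) shifts: Qd = 314 − 6(P + 10).
Solving gives Q = 218 with buyers paying 16 and suppliers receiving 6 (the 10 wedge).
ΔPS is the trapezoid between Q = 218 and Q = 242 of height 6: ½ · (242 + 218) · 6 = 1380.

Producer surplus falls by 1380 thousand.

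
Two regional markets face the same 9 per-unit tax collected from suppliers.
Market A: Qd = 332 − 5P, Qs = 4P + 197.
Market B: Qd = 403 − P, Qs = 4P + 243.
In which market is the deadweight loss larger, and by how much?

Market A, by 57.6.

Market A: pre-tax P* = 15, Q* = 257; post-tax Q = 237; deadweight loss = 90.
Market B: pre-tax P* = 32, Q* = 371; post-tax Q = 363.8; deadweight loss = 32.4.
Difference: 90 vs 32.4 → market A is larger by 57.6.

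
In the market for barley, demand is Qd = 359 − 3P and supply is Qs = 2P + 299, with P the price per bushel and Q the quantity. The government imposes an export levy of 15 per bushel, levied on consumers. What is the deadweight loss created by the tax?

Without the tax, 359 − 3P = 2P + 299 gives 5P = 60, so P* = 12 and Q* = 323.
With the tax collected from consumers, demand (in seller-price terms) shifts: Qd = 359 − 3(P + 15).
New equilibrium: consumers pay 18, producers receive 3, Q = 305. (Wedge: Pb − Ps = 15.)
Quantity falls by |ΔQ| = |323 − 305| = 18.
DWL = ½ · t · |ΔQ| = ½ · 15 · 18 = 135.

Deadweight loss = 135.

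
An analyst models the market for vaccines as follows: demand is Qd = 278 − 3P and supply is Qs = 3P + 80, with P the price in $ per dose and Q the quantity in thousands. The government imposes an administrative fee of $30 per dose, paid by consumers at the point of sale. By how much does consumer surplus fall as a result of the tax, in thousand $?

Before the tax: set 278 − 3P = 3P + 80 → P* = $33, Q* = 179.
With the tax collected from consumers, demand (in seller-price terms) shifts: Qd = 278 − 3(P + 30).
New equilibrium: consumers pay $48, producers receive $18, Q = 134. (Wedge: Pb − Ps = 30.)
ΔCS is the trapezoid between Q = 134 and Q = 179 of height $15: ½ · (179 + 134) · 15 = $2347.5.

Consumer surplus falls by $2347.5 thousand.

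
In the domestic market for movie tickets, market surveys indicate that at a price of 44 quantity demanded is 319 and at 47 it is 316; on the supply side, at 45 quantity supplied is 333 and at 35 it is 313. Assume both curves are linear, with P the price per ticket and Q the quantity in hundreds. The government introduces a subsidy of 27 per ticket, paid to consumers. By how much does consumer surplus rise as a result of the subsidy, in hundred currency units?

Consumer surplus rises by 5976 hundred.

Demand slope: (316 − 319)/(47 − 44) = -1, so Qd = 363 − P.
Supply slope: (313 − 333)/(35 − 45) = 2, so Qs = 2P + 243.
Before the subsidy: set 363 − P = 2P + 243 → P* = 40, Q* = 323.
With a per-unit subsidy paid to consumers, each effectively pays P − 27, so demand becomes Qd = 363 − (P − 27).
Solving gives Q = 341 with consumers paying 22 and sellers receiving 49 (the 27 wedge).
ΔCS is the trapezoid between Q = 341 and Q = 323 of height 18: ½ · (323 + 341) · 18 = 5976.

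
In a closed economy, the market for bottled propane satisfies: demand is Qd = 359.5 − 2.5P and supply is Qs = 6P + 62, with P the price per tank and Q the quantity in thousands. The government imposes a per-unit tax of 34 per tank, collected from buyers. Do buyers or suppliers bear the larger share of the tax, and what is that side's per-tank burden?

Before the tax: set 359.5 − 2.5P = 6P + 62 → P* = 35, Q* = 272.
With the tax collected from buyers, demand (in seller-price terms) shifts: Qd = 359.5 − 2.5(P + 34).
New equilibrium: buyers pay 59, suppliers receive 25, Q = 212. (Wedge: Pb − Ps = 34.)
Per-tank burden: buyers 24, suppliers 10.
Buyers take the larger share because demand is less price-elastic here (demand slope 2.5 vs supply slope 6).
The less price-elastic side of the market bears the larger share of a per-unit tax.

Buyers bear the larger share: 24 per tank.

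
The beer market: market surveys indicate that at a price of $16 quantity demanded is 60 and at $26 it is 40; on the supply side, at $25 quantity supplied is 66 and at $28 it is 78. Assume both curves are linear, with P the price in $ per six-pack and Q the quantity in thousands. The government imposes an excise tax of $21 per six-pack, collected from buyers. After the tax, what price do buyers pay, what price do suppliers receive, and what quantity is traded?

Demand slope: (40 − 60)/(26 − 16) = -2, so Qd = 92 − 2P.
Supply slope: (78 − 66)/(28 − 25) = 4, so Qs = 4P − 34.
Without the tax, 92 − 2P = 4P − 34 gives 6P = 126, so P* = $21 and Q* = 50.
With the tax collected from buyers, demand (in seller-price terms) shifts: Qd = 92 − 2(P + 21).
Solving gives Q = 22 with buyers paying $35 and suppliers receiving $14 (the $21 wedge).
The less price-elastic side of the market bears the larger share of a per-unit tax.

Buyers pay $35; suppliers receive $14; quantity = 22.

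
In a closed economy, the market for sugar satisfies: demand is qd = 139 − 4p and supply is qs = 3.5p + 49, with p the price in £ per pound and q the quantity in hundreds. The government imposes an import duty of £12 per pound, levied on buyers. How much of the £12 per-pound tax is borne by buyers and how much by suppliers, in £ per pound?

Before the tax: set 139 − 4p = 3.5p + 49 → p* = £12, q* = 91.
With the tax collected from buyers, demand (in seller-price terms) shifts: qd = 139 − 4(p + 12).
New equilibrium: buyers pay £17.6, suppliers receive £5.6, q = 68.6. (Wedge: pb − ps = 12.)
Burden on buyers: £5.6; on suppliers: £6.4. (They sum to £12.)
The less price-elastic side of the market bears the larger share of a per-unit tax.

Buyers bear £5.6 per pound; suppliers bear £6.4 per pound.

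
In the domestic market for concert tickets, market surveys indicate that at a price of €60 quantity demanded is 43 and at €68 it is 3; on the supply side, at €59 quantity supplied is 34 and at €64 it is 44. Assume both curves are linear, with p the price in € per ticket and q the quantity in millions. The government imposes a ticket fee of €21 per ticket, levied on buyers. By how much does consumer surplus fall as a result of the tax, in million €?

Consumer surplus falls by €138 million.

Demand slope: (3 − 43)/(68 − 60) = -5, so qd = 343 − 5p.
Supply slope: (44 − 34)/(64 − 59) = 2, so qs = 2p − 84.
Without the tax, 343 − 5p = 2p − 84 gives 7p = 427, so p* = €61 and q* = 38.
With the tax collected from buyers, demand (in seller-price terms) shifts: qd = 343 − 5(p + 21).
New equilibrium: buyers pay €67, suppliers receive €46, q = 8. (Wedge: pb − ps = 21.)
ΔCS is the trapezoid between Q = 8 and Q = 38 of height €6: ½ · (38 + 8) · 6 = €138.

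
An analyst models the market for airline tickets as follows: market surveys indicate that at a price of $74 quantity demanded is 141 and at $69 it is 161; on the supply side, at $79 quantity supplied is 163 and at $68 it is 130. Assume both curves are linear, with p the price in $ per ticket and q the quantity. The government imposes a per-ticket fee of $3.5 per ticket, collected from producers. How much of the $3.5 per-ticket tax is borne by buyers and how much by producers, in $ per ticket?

Buyers bear $1.5 per ticket; producers bear $2 per ticket.

Demand slope: (161 − 141)/(69 − 74) = -4, so qd = 437 − 4p.
Supply slope: (130 − 163)/(68 − 79) = 3, so qs = 3p − 74.
Without the tax, 437 − 4p = 3p − 74 gives 7p = 511, so p* = $73 and q* = 145.
With the tax collected from producers, supply shifts: qs = 3(p − 3.5) − 74.
New equilibrium: buyers pay $74.5, producers receive $71, q = 139. (Wedge: pb − ps = 3.5.)
Burden on buyers: $1.5; on producers: $2. (They sum to $3.5.)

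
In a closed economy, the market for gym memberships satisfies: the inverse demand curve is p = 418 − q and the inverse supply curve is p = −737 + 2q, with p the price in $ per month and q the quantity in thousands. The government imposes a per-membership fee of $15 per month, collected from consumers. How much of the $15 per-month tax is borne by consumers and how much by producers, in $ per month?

Consumers bear $5 per month; producers bear $10 per month.

Inverting to q(p) form: qd = 418 − p; qs = 0.5p + 368.5.
Without the tax, 418 − p = 0.5p + 368.5 gives 1.5p = 49.5, so p* = $33 and q* = 385.
With the tax collected from consumers, demand (in seller-price terms) shifts: qd = 418 − (p + 15).
Solving gives q = 380 with consumers paying $38 and producers receiving $23 (the $15 wedge).
Burden on consumers: $5; on producers: $10. (They sum to $15.)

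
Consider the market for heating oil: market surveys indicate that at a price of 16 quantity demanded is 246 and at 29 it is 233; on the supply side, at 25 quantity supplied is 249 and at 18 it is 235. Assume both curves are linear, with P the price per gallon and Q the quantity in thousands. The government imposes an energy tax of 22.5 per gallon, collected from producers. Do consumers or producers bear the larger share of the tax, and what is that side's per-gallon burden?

Demand slope: (233 − 246)/(29 − 16) = -1, so Qd = 262 − P.
Supply slope: (235 − 249)/(18 − 25) = 2, so Qs = 2P + 199.
Without the tax, 262 − P = 2P + 199 gives 3P = 63, so P* = 21 and Q* = 241.
With the tax collected from producers, supply shifts: Qs = 2(P − 22.5) + 199.
New equilibrium: consumers pay 36, producers receive 13.5, Q = 226. (Wedge: Pb − Ps = 22.5.)
Per-gallon burden: consumers 15, producers 7.5.
Consumers take the larger share because demand is less price-elastic here (demand slope 1 vs supply slope 2).
The less price-elastic side of the market bears the larger share of a per-unit tax.

Consumers bear the larger share: 15 per gallon.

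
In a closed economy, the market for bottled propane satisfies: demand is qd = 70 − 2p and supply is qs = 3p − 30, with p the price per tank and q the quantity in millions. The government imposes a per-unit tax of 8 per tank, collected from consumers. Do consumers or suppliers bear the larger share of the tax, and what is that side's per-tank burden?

Before the tax: set 70 − 2p = 3p − 30 → p* = 20, q* = 30.
With the tax collected from consumers, demand (in seller-price terms) shifts: qd = 70 − 2(p + 8).
Solving gives q = 20.4 with consumers paying 24.8 and suppliers receiving 16.8 (the 8 wedge).
Per-tank burden: consumers 4.8, suppliers 3.2.
Consumers take the larger share because demand is less price-elastic here (demand slope 2 vs supply slope 3).
The less price-elastic side of the market bears the larger share of a per-unit tax.

Consumers bear the larger share: 4.8 per tank.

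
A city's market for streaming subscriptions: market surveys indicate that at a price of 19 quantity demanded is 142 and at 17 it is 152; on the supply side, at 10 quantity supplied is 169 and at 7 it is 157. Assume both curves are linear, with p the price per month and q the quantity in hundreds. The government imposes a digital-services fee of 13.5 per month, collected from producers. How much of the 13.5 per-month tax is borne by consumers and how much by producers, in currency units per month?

Consumers bear 6 per month; producers bear 7.5 per month.

Demand slope: (152 − 142)/(17 − 19) = -5, so qd = 237 − 5p.
Supply slope: (157 − 169)/(7 − 10) = 4, so qs = 4p + 129.
Before the tax: set 237 − 5p = 4p + 129 → p* = 12, q* = 177.
With the tax collected from producers, supply shifts: qs = 4(p − 13.5) + 129.
New equilibrium: consumers pay 18, producers receive 4.5, q = 147. (Wedge: pb − ps = 13.5.)
Burden on consumers: 6; on producers: 7.5. (They sum to 13.5.)
The less price-elastic side of the market bears the larger share of a per-unit tax.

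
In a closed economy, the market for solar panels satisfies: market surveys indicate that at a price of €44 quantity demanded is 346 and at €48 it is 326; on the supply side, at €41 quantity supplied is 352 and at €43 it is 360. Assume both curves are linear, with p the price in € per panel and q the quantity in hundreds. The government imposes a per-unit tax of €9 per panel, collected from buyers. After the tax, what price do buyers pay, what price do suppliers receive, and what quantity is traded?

Buyers pay €46; suppliers receive €37; quantity = 336.

Demand slope: (326 − 346)/(48 − 44) = -5, so qd = 566 − 5p.
Supply slope: (360 − 352)/(43 − 41) = 4, so qs = 4p + 188.
Without the tax, 566 − 5p = 4p + 188 gives 9p = 378, so p* = €42 and q* = 356.
With the tax collected from buyers, demand (in seller-price terms) shifts: qd = 566 − 5(p + 9).
New equilibrium: buyers pay €46, suppliers receive €37, q = 336. (Wedge: pb − ps = 9.)
The less price-elastic side of the market bears the larger share of a per-unit tax.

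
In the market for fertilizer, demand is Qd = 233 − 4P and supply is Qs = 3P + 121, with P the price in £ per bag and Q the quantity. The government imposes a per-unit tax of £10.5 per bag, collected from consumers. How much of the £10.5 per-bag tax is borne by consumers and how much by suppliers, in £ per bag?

Without the tax, 233 − 4P = 3P + 121 gives 7P = 112, so P* = £16 and Q* = 169.
With the tax collected from consumers, demand (in seller-price terms) shifts: Qd = 233 − 4(P + 10.5).
Solving gives Q = 151 with consumers paying £20.5 and suppliers receiving £10 (the £10.5 wedge).
Burden on consumers: £4.5; on suppliers: £6. (They sum to £10.5.)
The less price-elastic side of the market bears the larger share of a per-unit tax.

Consumers bear £4.5 per bag; suppliers bear £6 per bag.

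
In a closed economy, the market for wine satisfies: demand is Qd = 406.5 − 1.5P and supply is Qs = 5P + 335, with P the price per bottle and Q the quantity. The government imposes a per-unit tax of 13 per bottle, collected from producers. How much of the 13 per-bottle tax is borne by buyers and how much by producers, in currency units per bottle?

Buyers bear 10 per bottle; producers bear 3 per bottle.

Before the tax: set 406.5 − 1.5P = 5P + 335 → P* = 11, Q* = 390.
With the tax collected from producers, supply shifts: Qs = 5(P − 13) + 335.
New equilibrium: buyers pay 21, producers receive 8, Q = 375. (Wedge: Pb − Ps = 13.)
Burden on buyers: 10; on producers: 3. (They sum to 13.)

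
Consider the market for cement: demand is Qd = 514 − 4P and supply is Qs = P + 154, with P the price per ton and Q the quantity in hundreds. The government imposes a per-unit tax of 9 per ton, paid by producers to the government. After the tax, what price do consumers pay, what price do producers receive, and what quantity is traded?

Without the tax, 514 − 4P = P + 154 gives 5P = 360, so P* = 72 and Q* = 226.
With the tax collected from producers, supply shifts: Qs = (P − 9) + 154.
Solving gives Q = 218.8 with consumers paying 73.8 and producers receiving 64.8 (the 9 wedge).
The less price-elastic side of the market bears the larger share of a per-unit tax.

Consumers pay 73.8; producers receive 64.8; quantity = 218.8.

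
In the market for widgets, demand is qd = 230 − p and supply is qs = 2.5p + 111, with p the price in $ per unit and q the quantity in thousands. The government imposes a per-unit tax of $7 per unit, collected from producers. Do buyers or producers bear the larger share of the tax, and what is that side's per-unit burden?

Buyers bear the larger share: $5 per unit.

Before the tax: set 230 − p = 2.5p + 111 → p* = $34, q* = 196.
With the tax collected from producers, supply shifts: qs = 2.5(p − 7) + 111.
New equilibrium: buyers pay $39, producers receive $32, q = 191. (Wedge: pb − ps = 7.)
Per-unit burden: buyers $5, producers $2.
Buyers take the larger share because demand is less price-elastic here (demand slope 1 vs supply slope 2.5).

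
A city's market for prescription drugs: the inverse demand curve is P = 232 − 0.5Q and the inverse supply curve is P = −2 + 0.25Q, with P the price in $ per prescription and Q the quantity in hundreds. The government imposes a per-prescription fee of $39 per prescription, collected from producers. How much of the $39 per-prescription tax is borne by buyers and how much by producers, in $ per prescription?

Rewrite in direct form: Qd = 464 − 2P and Qs = 4P + 8.
Before the tax: set 464 − 2P = 4P + 8 → P* = $76, Q* = 312.
With the tax collected from producers, supply shifts: Qs = 4(P − 39) + 8.
New equilibrium: buyers pay $102, producers receive $63, Q = 260. (Wedge: Pb − Ps = 39.)
Burden on buyers: $26; on producers: $13. (They sum to $39.)
The less price-elastic side of the market bears the larger share of a per-unit tax.

Buyers bear $26 per prescription; producers bear $13 per prescription.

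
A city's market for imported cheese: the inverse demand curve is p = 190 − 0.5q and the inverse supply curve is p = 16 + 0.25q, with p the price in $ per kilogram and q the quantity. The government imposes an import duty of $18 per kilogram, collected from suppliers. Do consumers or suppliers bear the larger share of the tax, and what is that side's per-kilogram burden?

Rewrite in direct form: qd = 380 − 2p and qs = 4p − 64.
Before the tax: set 380 − 2p = 4p − 64 → p* = $74, q* = 232.
With the tax collected from suppliers, supply shifts: qs = 4(p − 18) − 64.
New equilibrium: consumers pay $86, suppliers receive $68, q = 208. (Wedge: pb − ps = 18.)
Per-kilogram burden: consumers $12, suppliers $6.
Consumers take the larger share because demand is less price-elastic here (demand slope 2 vs supply slope 4).

Consumers bear the larger share: $12 per kilogram.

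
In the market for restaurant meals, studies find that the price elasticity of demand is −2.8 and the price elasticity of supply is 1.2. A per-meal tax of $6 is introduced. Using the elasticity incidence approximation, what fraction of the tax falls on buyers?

Buyers' share ≈ 0.3.

Incidence ratio: buyers' share ≈ εs / (εs + |εd|) = 1.2 / (1.2 + 2.8) = 0.3.
Supply is the less elastic side, so buyers bear the smaller share.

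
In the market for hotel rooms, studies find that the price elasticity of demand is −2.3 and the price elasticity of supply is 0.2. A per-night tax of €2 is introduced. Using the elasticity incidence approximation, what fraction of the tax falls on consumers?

Incidence ratio: consumers' share ≈ εs / (εs + |εd|) = 0.2 / (0.2 + 2.3) = 0.08.
Supply is the less elastic side, so consumers bear the smaller share.

Consumers' share ≈ 0.08.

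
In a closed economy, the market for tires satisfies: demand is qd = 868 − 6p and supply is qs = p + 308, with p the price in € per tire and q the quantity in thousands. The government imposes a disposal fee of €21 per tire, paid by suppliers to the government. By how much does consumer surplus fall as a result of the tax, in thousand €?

Consumer surplus falls by €1137 thousand.

Without the tax, 868 − 6p = p + 308 gives 7p = 560, so p* = €80 and q* = 388.
With the tax collected from suppliers, supply shifts: qs = (p − 21) + 308.
Solving gives q = 370 with consumers paying €83 and suppliers receiving €62 (the €21 wedge).
ΔCS is the trapezoid between Q = 370 and Q = 388 of height €3: ½ · (388 + 370) · 3 = €1137.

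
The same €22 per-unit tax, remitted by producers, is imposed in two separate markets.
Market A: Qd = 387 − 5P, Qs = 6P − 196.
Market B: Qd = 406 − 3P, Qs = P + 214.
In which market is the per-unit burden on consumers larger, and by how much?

Market A: pre-tax P* = €53, Q* = 122; post-tax Q = 62; per-unit burden on consumers = €12.
Market B: pre-tax P* = €48, Q* = 262; post-tax Q = 245.5; per-unit burden on consumers = €5.5.
Difference: €12 vs €5.5 → market A is larger by €6.5.

Market A, by €6.5.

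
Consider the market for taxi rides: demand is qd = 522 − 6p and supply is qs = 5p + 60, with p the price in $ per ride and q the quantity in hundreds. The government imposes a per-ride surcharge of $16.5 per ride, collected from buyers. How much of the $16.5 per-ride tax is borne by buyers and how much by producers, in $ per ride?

Before the tax: set 522 − 6p = 5p + 60 → p* = $42, q* = 270.
With the tax collected from buyers, demand (in seller-price terms) shifts: qd = 522 − 6(p + 16.5).
New equilibrium: buyers pay $49.5, producers receive $33, q = 225. (Wedge: pb − ps = 16.5.)
Burden on buyers: $7.5; on producers: $9. (They sum to $16.5.)
The less price-elastic side of the market bears the larger share of a per-unit tax.

Buyers bear $7.5 per ride; producers bear $9 per ride.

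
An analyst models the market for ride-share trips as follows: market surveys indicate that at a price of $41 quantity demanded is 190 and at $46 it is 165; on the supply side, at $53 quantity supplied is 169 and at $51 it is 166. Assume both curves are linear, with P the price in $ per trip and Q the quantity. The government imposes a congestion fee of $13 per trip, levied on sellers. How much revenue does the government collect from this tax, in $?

Tax revenue = $1885.

Demand slope: (165 − 190)/(46 − 41) = -5, so Qd = 395 − 5P.
Supply slope: (166 − 169)/(51 − 53) = 1.5, so Qs = 1.5P + 89.5.
Before the tax: set 395 − 5P = 1.5P + 89.5 → P* = $47, Q* = 160.
With the tax collected from sellers, supply shifts: Qs = 1.5(P − 13) + 89.5.
Solving gives Q = 145 with buyers paying $50 and sellers receiving $37 (the $13 wedge).
Revenue = t · Q = 13 · 145 = $1885.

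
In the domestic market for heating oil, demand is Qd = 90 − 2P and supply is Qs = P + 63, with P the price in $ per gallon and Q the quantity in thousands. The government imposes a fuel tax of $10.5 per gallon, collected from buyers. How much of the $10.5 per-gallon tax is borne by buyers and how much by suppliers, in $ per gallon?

Buyers bear $3.5 per gallon; suppliers bear $7 per gallon.

Without the tax, 90 − 2P = P + 63 gives 3P = 27, so P* = $9 and Q* = 72.
With the tax collected from buyers, demand (in seller-price terms) shifts: Qd = 90 − 2(P + 10.5).
Solving gives Q = 65 with buyers paying $12.5 and suppliers receiving $2 (the $10.5 wedge).
Burden on buyers: $3.5; on suppliers: $7. (They sum to $10.5.)
The less price-elastic side of the market bears the larger share of a per-unit tax.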